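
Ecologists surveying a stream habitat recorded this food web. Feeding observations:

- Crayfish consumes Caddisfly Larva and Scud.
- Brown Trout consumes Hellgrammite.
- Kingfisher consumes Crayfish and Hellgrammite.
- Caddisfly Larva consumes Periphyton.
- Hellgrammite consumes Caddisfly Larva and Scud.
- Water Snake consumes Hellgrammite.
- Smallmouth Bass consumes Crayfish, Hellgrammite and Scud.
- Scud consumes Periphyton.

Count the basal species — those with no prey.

Basal species (no prey listed): Periphyton.
Count: 1.

1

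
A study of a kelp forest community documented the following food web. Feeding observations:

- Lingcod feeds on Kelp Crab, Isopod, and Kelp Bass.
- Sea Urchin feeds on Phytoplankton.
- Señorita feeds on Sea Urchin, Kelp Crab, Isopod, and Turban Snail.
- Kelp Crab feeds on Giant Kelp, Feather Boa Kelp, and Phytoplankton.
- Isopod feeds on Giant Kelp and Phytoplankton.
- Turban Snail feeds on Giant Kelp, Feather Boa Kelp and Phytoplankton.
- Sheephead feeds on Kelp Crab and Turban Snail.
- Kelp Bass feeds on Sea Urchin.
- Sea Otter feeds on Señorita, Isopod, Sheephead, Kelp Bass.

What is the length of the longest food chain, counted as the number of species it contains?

One longest chain: Phytoplankton → Sea Urchin → Kelp Bass → Lingcod.
It has 4 species and 3 links.

4 species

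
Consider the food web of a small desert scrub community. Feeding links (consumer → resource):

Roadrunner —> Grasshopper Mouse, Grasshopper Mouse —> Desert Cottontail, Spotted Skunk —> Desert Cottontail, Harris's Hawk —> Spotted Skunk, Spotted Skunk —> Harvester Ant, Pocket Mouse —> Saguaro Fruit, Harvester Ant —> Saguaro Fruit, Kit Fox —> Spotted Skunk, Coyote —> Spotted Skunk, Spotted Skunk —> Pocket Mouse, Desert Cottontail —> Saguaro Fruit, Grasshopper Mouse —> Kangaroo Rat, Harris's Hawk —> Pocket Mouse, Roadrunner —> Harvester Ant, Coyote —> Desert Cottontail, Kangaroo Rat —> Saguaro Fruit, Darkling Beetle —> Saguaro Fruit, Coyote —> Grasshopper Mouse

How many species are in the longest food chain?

4 species

One longest chain: Saguaro Fruit → Harvester Ant → Spotted Skunk → Coyote.
It has 4 species and 3 links.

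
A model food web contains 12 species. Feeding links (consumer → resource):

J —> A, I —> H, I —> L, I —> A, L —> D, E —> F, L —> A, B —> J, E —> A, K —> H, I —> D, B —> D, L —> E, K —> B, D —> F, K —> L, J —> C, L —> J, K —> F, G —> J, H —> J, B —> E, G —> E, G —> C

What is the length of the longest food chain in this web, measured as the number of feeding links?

3 links

One longest chain: A → J → L → I.
It has 4 species and 3 links.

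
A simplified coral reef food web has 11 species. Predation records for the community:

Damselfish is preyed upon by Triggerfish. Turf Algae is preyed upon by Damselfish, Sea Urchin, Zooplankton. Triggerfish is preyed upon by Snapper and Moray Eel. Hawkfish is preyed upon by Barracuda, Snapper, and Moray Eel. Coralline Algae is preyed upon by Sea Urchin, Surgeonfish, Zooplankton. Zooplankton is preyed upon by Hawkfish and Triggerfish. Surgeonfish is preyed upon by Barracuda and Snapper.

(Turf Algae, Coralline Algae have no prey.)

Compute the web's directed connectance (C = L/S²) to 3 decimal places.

The web has S = 11 species and L = 16 feeding links.
C = L / S² = 16 / 121 = 0.1322 ≈ 0.132.

C = 0.132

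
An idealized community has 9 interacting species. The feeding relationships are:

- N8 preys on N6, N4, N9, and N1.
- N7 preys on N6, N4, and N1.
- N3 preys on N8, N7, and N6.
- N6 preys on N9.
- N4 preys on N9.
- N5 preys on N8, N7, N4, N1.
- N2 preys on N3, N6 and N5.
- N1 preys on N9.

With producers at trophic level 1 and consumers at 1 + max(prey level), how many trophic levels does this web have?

5

Producers (level 1): N9.
N9 → N1 → N7 → N5 → N2 gives N2 level 5.
No species has a prey at level 5, so no species reaches level 6.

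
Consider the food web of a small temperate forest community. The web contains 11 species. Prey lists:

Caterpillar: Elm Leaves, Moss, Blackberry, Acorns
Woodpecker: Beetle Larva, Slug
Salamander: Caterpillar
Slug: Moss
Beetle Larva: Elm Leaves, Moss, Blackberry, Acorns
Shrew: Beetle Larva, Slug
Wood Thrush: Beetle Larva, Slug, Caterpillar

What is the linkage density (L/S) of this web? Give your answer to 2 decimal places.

There are L = 17 links among S = 11 species.
L/S = 17/11 = 1.5455 ≈ 1.55.

L/S = 1.55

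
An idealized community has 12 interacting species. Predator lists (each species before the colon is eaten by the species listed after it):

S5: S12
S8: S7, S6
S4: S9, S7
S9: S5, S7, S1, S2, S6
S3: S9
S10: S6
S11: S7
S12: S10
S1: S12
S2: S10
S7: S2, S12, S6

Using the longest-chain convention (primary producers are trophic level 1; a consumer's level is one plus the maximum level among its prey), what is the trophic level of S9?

Trophic level 2

S3 is a producer → level 1.
S9 eats S3 (level 1); other prey at levels: S4 1 → level 2.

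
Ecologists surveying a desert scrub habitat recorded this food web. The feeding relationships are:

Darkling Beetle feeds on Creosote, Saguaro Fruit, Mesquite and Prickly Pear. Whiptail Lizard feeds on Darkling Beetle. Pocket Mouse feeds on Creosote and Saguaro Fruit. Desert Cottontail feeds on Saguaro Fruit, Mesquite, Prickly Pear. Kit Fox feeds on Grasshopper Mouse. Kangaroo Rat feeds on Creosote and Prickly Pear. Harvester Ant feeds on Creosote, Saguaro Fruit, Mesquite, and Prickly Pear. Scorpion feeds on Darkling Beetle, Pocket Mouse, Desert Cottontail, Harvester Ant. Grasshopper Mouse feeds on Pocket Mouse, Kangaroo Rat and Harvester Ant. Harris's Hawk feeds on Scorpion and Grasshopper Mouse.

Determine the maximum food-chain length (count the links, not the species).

3 links

One longest chain: Saguaro Fruit → Pocket Mouse → Grasshopper Mouse → Kit Fox.
It has 4 species and 3 links.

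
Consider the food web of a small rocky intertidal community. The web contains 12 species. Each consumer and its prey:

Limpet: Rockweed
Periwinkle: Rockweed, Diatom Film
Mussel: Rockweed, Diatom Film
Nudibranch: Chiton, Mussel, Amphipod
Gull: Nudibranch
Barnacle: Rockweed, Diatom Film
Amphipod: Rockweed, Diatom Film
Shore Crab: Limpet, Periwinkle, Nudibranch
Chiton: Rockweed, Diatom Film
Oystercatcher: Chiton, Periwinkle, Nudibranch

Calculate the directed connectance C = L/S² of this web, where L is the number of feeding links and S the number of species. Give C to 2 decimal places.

The web has S = 12 species and L = 21 feeding links.
C = L / S² = 21 / 144 = 0.1458 ≈ 0.15.

C = 0.15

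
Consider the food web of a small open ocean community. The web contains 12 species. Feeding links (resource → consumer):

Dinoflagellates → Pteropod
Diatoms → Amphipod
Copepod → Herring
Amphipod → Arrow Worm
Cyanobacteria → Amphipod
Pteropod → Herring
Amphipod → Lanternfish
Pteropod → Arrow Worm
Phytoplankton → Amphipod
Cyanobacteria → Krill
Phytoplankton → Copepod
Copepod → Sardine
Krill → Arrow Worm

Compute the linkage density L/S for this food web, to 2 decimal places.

L/S = 1.08

There are L = 13 links among S = 12 species.
L/S = 13/12 = 1.0833 ≈ 1.08.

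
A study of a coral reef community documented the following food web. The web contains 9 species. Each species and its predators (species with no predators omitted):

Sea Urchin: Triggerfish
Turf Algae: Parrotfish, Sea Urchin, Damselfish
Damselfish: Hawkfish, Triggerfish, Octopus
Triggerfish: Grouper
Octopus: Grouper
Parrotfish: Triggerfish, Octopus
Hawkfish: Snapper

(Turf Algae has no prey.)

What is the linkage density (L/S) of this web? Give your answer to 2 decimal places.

There are L = 12 links among S = 9 species.
L/S = 12/9 = 1.3333 ≈ 1.33.

L/S = 1.33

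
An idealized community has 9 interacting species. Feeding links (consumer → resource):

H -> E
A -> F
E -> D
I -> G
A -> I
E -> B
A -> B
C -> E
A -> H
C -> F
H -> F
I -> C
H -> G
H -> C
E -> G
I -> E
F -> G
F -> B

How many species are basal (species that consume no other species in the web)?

Basal species (no prey listed): G, B, D.
Count: 3.

3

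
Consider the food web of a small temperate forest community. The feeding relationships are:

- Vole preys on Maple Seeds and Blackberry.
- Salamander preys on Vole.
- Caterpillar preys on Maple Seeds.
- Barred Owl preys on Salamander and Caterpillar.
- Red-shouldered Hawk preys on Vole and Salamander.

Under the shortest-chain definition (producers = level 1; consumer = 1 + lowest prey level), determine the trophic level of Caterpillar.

Maple Seeds is a producer → level 1.
Caterpillar eats Maple Seeds → level 2.

Trophic level 2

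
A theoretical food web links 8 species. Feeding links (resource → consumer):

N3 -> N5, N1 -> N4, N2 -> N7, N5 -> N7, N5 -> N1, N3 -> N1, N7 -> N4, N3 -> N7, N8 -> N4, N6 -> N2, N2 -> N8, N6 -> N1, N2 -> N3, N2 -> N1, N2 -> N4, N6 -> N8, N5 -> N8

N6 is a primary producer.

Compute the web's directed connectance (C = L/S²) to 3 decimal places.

The web has S = 8 species and L = 17 feeding links.
C = L / S² = 17 / 64 = 0.2656 ≈ 0.266.

C = 0.266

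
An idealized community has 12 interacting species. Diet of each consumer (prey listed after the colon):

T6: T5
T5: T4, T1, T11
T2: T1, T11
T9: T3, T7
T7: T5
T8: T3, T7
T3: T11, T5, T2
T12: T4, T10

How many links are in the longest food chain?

3 links

One longest chain: T4 → T5 → T7 → T9.
It has 4 species and 3 links.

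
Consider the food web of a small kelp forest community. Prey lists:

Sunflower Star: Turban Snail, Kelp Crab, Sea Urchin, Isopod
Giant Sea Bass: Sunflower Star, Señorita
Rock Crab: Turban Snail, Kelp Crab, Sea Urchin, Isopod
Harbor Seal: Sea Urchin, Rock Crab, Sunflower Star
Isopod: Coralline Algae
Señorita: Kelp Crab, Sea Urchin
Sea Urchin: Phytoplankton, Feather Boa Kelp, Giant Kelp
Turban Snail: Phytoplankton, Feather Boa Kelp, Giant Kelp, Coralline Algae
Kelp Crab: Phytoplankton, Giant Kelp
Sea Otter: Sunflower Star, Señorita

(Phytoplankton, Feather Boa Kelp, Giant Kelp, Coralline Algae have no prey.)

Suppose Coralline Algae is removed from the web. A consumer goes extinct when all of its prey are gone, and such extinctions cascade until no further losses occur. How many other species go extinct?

1

Remove Coralline Algae.
Round 1: Isopod (all prey gone) → extinct.
No further losses. Total secondary extinctions: 1.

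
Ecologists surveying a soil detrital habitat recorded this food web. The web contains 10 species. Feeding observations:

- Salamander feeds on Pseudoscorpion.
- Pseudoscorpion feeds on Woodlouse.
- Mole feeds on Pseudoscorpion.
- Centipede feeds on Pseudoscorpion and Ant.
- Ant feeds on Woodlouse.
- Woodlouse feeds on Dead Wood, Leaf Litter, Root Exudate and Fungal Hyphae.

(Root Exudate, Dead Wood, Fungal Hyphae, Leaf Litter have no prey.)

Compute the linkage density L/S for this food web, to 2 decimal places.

L/S = 1.00

There are L = 10 links among S = 10 species.
L/S = 10/10 = 1.0000 ≈ 1.00.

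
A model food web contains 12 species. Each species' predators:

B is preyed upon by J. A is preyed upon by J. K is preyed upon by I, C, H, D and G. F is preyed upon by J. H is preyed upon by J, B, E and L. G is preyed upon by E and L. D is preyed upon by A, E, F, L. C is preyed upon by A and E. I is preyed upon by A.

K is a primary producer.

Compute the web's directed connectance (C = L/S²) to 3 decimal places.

C = 0.146

The web has S = 12 species and L = 21 feeding links.
C = L / S² = 21 / 144 = 0.1458 ≈ 0.146.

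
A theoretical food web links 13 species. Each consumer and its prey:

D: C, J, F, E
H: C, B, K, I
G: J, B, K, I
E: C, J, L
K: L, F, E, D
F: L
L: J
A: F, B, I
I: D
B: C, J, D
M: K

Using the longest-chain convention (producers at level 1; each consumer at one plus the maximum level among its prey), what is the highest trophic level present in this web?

Producers (level 1): C, J.
J → L → F → D → I → H gives H level 6.
No species has a prey at level 6, so no species reaches level 7.

6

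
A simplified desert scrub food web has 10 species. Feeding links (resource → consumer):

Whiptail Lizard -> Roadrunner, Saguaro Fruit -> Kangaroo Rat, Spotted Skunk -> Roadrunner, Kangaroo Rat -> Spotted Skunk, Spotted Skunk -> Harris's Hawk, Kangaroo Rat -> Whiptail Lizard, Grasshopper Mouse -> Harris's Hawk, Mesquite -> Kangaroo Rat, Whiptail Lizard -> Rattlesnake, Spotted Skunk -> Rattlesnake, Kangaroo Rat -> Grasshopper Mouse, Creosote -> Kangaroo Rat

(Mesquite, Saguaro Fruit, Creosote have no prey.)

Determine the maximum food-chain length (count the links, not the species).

One longest chain: Mesquite → Kangaroo Rat → Grasshopper Mouse → Harris's Hawk.
It has 4 species and 3 links.

3 links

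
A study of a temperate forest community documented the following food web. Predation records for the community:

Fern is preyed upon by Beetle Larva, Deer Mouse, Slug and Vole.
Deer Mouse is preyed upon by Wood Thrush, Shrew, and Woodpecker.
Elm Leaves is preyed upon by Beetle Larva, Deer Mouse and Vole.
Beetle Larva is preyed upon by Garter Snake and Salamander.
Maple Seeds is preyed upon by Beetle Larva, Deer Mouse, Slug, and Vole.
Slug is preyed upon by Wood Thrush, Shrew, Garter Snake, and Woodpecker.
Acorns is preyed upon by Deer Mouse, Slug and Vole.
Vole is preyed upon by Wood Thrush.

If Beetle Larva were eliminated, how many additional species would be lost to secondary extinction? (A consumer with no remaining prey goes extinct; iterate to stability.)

1

Remove Beetle Larva.
Round 1: Salamander (all prey gone) → extinct.
No further losses. Total secondary extinctions: 1.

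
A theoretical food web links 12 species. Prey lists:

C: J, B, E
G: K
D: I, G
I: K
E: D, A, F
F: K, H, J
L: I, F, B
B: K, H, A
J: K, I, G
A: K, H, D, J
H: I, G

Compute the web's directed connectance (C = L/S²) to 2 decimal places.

C = 0.19

The web has S = 12 species and L = 28 feeding links.
C = L / S² = 28 / 144 = 0.1944 ≈ 0.19.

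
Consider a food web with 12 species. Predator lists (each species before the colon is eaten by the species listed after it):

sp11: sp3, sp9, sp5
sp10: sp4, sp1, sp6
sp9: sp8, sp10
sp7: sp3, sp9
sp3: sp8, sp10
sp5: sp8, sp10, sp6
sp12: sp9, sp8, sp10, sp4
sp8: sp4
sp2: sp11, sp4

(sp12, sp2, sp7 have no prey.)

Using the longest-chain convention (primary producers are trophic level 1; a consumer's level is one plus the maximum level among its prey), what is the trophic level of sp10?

sp2 is a producer → level 1.
sp11 eats sp2 → level 2.
sp3 eats sp11 (level 2); other prey at levels: sp7 1 → level 3.
sp10 eats sp3 (level 3); other prey at levels: sp12 1, sp9 3, sp5 3 → level 4.

Trophic level 4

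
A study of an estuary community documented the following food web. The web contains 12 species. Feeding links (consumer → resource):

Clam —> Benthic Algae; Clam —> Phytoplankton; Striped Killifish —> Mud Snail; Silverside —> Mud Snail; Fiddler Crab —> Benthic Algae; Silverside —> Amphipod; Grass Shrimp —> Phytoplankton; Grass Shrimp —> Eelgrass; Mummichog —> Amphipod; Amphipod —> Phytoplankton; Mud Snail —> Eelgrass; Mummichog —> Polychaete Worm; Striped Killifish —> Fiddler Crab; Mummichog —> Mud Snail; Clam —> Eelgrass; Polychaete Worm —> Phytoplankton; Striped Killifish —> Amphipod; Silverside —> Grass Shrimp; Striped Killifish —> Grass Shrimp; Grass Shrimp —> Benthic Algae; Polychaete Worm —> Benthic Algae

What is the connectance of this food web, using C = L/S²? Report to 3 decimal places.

C = 0.146

The web has S = 12 species and L = 21 feeding links.
C = L / S² = 21 / 144 = 0.1458 ≈ 0.146.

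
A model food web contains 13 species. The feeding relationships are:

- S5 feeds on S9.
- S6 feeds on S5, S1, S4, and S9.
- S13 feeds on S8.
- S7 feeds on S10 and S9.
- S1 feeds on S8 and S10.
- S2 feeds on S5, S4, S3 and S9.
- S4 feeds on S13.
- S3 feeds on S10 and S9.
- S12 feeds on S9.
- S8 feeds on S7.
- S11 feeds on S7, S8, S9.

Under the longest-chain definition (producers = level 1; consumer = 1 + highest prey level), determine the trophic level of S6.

Trophic level 6

S9 is a producer → level 1.
S7 eats S9 (level 1); other prey at levels: S10 1 → level 2.
S8 eats S7 → level 3.
S13 eats S8 → level 4.
S4 eats S13 → level 5.
S6 eats S4 (level 5); other prey at levels: S9 1, S5 2, S1 4 → level 6.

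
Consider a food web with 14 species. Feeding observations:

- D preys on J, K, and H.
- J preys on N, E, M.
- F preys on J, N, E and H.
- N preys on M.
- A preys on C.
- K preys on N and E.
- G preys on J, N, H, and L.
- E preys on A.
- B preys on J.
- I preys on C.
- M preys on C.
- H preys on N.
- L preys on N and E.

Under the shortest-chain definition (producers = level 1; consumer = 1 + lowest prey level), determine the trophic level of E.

Trophic level 3

C is a producer → level 1.
A eats C → level 2.
E eats A → level 3.
No prey of E is below level 2, so 3 is the minimum.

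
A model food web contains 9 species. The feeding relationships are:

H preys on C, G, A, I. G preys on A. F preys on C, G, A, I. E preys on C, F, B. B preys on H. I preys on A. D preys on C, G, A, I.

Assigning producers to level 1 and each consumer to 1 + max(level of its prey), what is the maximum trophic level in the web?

Producers (level 1): A, C.
A → G → H → B → E gives E level 5.
No species has a prey at level 5, so no species reaches level 6.

5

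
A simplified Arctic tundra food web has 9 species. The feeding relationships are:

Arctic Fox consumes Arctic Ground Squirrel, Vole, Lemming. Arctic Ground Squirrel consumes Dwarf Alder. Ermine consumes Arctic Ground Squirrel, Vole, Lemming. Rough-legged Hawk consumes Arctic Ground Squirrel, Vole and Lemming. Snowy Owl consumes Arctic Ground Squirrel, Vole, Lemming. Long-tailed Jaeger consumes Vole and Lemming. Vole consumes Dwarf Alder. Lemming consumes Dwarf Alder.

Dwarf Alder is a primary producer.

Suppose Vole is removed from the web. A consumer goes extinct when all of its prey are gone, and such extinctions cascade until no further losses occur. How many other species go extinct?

Remove Vole.
Every predator of it retains at least one other prey: Rough-legged Hawk still has Arctic Ground Squirrel, Lemming; Arctic Fox still has Arctic Ground Squirrel, Lemming; Ermine still has Arctic Ground Squirrel, Lemming; Long-tailed Jaeger still has Lemming; Snowy Owl still has Arctic Ground Squirrel, Lemming.
No consumer loses all prey, so no secondary extinctions occur.

0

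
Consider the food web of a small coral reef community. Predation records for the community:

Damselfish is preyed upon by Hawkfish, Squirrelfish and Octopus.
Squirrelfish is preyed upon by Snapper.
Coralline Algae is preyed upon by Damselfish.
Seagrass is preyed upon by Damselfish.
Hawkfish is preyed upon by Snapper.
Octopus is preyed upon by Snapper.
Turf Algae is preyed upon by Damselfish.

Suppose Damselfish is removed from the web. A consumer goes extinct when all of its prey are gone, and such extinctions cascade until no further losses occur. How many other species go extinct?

4

Remove Damselfish.
Round 1: Octopus (all prey gone), Squirrelfish (all prey gone), Hawkfish (all prey gone) → extinct.
Round 2: Snapper (all prey gone) → extinct.
No further losses. Total secondary extinctions: 4.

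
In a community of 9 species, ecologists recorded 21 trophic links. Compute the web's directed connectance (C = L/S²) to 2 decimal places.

The web has S = 9 species and L = 21 feeding links.
C = L / S² = 21 / 81 = 0.2593 ≈ 0.26.

C = 0.26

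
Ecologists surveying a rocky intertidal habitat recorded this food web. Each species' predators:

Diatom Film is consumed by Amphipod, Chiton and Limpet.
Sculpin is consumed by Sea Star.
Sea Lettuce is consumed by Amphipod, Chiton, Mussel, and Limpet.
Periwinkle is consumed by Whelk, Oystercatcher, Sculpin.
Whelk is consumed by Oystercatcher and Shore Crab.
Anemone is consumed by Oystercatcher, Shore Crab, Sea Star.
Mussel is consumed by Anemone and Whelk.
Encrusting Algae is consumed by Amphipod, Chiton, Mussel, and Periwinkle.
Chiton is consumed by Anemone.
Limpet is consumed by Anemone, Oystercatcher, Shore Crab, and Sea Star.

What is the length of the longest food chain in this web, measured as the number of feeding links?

3 links

One longest chain: Encrusting Algae → Periwinkle → Whelk → Oystercatcher.
It has 4 species and 3 links.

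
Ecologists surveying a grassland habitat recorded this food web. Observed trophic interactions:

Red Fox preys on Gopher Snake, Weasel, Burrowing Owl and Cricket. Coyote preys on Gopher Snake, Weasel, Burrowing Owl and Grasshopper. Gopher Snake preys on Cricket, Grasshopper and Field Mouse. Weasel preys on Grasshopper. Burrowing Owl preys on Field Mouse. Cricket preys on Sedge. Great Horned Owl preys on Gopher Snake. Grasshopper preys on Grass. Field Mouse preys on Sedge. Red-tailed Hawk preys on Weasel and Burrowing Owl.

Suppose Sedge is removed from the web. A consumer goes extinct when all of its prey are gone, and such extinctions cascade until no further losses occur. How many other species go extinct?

3

Remove Sedge.
Round 1: Field Mouse (all prey gone), Cricket (all prey gone) → extinct.
Round 2: Burrowing Owl (all prey gone) → extinct.
No further losses. Total secondary extinctions: 3.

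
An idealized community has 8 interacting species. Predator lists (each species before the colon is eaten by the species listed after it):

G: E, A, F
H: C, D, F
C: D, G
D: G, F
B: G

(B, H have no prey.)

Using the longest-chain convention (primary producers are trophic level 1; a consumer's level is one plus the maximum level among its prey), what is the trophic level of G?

H is a producer → level 1.
C eats H → level 2.
D eats C (level 2); other prey at levels: H 1 → level 3.
G eats D (level 3); other prey at levels: B 1, C 2 → level 4.

Trophic level 4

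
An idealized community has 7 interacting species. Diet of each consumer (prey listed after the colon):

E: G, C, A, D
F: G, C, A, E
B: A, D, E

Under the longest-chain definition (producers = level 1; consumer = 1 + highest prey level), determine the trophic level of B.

Trophic level 3

G is a producer → level 1.
E eats G (level 1); other prey at levels: C 1, A 1, D 1 → level 2.
B eats E (level 2); other prey at levels: A 1, D 1 → level 3.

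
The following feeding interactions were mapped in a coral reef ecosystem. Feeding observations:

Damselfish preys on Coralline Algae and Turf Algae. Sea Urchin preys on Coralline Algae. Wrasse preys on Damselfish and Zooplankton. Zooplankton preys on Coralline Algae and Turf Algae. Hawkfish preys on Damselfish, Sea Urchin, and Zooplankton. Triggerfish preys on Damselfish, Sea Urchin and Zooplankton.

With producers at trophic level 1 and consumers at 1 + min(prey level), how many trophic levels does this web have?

Producers (level 1): Turf Algae, Coralline Algae.
Following each consumer down to its lowest-level prey: Turf Algae → Zooplankton → Hawkfish (levels 1 through 3).
All prey of Hawkfish (Zooplankton 2, Damselfish 2, Sea Urchin 2) are at level 2 or above, so Hawkfish is at level 1 + 2 = 3.
Every consumer has at least one prey at level 2 or below, so none exceeds level 3.

3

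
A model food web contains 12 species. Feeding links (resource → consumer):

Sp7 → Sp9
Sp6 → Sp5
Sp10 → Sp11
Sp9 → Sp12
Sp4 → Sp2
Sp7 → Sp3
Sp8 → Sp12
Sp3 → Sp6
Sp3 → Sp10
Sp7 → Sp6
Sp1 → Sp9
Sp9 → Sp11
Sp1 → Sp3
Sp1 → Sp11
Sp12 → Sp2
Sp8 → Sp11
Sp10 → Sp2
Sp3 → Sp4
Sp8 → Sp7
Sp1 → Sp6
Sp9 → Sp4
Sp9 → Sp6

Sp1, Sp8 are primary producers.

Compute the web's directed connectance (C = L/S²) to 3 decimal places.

C = 0.153

The web has S = 12 species and L = 22 feeding links.
C = L / S² = 22 / 144 = 0.1528 ≈ 0.153.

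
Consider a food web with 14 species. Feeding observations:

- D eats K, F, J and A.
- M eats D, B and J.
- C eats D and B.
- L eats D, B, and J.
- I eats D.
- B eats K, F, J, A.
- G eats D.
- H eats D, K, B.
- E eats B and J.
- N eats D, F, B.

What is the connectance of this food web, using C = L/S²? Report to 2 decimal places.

C = 0.13

The web has S = 14 species and L = 26 feeding links.
C = L / S² = 26 / 196 = 0.1327 ≈ 0.13.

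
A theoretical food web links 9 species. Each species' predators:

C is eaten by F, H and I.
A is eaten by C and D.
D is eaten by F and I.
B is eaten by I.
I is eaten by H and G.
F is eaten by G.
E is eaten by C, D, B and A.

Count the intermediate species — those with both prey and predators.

6

Intermediate species (has both prey and predators): B, A, D, C, I, F.
Count: 6.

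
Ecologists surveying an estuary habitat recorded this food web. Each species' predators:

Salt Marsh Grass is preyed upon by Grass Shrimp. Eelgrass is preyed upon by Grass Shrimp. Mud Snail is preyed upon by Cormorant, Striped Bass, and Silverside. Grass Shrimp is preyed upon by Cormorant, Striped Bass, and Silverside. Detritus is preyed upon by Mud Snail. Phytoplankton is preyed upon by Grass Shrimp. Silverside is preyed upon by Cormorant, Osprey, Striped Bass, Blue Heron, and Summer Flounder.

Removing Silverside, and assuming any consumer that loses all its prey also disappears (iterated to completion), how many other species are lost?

3

Remove Silverside.
Round 1: Blue Heron (all prey gone), Osprey (all prey gone), Summer Flounder (all prey gone) → extinct.
No further losses. Total secondary extinctions: 3.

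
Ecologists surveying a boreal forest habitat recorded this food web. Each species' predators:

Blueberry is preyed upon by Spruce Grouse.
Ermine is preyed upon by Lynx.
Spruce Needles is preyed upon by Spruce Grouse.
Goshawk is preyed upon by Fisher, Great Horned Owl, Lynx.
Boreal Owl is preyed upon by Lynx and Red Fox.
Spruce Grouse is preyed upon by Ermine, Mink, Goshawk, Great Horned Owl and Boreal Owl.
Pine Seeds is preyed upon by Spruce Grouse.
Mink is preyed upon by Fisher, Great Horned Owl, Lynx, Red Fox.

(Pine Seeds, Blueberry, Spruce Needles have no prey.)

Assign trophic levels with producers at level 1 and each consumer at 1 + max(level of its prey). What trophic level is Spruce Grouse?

Pine Seeds is a producer → level 1.
Spruce Grouse eats Pine Seeds (level 1); other prey at levels: Blueberry 1, Spruce Needles 1 → level 2.

Trophic level 2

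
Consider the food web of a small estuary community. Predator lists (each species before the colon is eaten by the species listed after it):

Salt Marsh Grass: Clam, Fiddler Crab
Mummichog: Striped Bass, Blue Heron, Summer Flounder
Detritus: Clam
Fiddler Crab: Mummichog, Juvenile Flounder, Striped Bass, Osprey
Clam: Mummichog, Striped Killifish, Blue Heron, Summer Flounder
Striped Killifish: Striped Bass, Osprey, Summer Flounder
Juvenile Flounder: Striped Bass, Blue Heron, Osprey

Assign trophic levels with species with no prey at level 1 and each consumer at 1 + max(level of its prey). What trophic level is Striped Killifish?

Salt Marsh Grass has no prey (basal) → level 1.
Clam eats Salt Marsh Grass (level 1); other prey at levels: Detritus 1 → level 2.
Striped Killifish eats Clam → level 3.

Trophic level 3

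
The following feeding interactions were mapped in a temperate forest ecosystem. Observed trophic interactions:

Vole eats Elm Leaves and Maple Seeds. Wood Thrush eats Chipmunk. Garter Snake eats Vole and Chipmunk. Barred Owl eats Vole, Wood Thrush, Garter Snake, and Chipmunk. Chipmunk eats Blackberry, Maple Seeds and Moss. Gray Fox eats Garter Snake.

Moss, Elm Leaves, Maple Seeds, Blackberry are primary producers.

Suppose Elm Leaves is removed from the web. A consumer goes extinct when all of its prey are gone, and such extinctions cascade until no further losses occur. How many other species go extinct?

0

Remove Elm Leaves.
Every predator of it retains at least one other prey: Vole still has Maple Seeds.
No consumer loses all prey, so no secondary extinctions occur.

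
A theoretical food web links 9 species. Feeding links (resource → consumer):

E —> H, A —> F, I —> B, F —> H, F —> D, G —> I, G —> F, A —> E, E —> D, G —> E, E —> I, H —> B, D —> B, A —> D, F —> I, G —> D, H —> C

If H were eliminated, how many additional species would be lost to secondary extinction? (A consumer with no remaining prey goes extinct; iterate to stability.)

1

Remove H.
Round 1: C (all prey gone) → extinct.
No further losses. Total secondary extinctions: 1.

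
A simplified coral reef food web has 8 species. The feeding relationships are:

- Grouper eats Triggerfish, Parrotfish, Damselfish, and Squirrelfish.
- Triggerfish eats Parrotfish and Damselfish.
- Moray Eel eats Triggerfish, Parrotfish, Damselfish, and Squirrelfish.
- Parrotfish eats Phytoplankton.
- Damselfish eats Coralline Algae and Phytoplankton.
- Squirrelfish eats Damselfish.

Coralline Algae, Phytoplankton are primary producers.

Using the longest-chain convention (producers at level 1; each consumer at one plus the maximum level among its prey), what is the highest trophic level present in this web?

4

Producers (level 1): Coralline Algae, Phytoplankton.
Coralline Algae → Damselfish → Squirrelfish → Grouper gives Grouper level 4.
No species has a prey at level 4, so no species reaches level 5.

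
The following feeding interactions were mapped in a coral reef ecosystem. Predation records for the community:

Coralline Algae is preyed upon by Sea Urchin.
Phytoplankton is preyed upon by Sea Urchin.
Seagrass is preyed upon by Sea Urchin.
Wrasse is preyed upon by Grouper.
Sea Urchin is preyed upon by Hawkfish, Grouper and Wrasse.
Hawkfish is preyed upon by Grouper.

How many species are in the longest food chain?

One longest chain: Seagrass → Sea Urchin → Hawkfish → Grouper.
It has 4 species and 3 links.

4 species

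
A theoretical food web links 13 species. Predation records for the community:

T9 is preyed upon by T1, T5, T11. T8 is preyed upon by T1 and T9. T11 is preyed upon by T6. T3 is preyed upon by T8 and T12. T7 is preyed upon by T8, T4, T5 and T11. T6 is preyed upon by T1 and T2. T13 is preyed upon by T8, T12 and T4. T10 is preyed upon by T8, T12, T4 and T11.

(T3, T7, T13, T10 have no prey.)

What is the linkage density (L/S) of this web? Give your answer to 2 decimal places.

There are L = 21 links among S = 13 species.
L/S = 21/13 = 1.6154 ≈ 1.62.

L/S = 1.62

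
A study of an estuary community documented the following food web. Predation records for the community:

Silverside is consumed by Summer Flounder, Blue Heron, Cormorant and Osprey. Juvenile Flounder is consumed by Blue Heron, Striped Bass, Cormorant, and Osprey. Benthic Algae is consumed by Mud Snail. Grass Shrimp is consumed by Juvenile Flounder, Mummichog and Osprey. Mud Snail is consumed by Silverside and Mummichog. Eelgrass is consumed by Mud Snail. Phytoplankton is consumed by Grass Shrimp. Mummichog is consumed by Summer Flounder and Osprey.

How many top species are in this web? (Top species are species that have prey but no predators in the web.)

5

Top species (has prey, but nothing eats it): Striped Bass, Cormorant, Blue Heron, Summer Flounder, Osprey.
Count: 5.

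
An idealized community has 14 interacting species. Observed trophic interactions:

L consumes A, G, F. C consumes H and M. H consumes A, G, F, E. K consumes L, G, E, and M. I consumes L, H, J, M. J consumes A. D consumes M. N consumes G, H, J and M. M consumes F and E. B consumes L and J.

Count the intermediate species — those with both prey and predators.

4

Intermediate species (has both prey and predators): M, J, H, L.
Count: 4.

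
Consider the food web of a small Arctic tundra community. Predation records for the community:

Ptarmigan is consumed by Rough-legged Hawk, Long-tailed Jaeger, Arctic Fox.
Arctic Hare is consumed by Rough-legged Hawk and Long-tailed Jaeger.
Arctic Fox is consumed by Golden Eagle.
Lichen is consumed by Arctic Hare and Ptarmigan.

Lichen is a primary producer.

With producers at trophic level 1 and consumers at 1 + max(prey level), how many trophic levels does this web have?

Producers (level 1): Lichen.
Lichen → Ptarmigan → Arctic Fox → Golden Eagle gives Golden Eagle level 4.
No species has a prey at level 4, so no species reaches level 5.

4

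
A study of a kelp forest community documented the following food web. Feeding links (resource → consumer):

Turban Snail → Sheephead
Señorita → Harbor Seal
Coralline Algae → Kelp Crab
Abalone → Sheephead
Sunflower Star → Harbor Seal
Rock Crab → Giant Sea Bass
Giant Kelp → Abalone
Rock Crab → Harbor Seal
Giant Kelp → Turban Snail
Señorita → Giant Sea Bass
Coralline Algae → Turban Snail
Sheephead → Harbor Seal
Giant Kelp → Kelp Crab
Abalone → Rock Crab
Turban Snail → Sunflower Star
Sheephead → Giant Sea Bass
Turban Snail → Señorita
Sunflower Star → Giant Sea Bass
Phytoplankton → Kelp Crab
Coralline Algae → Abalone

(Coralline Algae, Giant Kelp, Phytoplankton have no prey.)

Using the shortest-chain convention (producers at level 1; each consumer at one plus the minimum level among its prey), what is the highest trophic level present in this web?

Producers (level 1): Coralline Algae, Giant Kelp, Phytoplankton.
Following each consumer down to its lowest-level prey: Coralline Algae → Turban Snail → Sunflower Star → Giant Sea Bass (levels 1 through 4).
All prey of Giant Sea Bass (Sunflower Star 3, Señorita 3, Rock Crab 3, Sheephead 3) are at level 3 or above, so Giant Sea Bass is at level 1 + 3 = 4.
Every consumer has at least one prey at level 3 or below, so none exceeds level 4.

4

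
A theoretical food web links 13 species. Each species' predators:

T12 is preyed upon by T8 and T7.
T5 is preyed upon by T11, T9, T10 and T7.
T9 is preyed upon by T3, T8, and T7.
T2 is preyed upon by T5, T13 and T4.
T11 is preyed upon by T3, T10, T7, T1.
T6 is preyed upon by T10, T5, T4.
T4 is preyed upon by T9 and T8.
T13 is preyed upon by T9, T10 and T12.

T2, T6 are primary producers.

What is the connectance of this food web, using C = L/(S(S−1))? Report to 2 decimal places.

The web has S = 13 species and L = 24 feeding links.
C = L / (S(S−1)) = 24 / 156 = 0.1538 ≈ 0.15.

C = 0.15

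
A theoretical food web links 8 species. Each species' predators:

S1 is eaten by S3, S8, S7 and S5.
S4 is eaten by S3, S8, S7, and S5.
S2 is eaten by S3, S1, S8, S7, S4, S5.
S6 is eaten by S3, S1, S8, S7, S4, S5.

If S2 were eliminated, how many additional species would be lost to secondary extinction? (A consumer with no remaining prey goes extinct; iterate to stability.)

0

Remove S2.
Every predator of it retains at least one other prey: S1 still has S6; S4 still has S6; S5 still has S6, S1, S4; S8 still has S6, S1, S4; S7 still has S6, S1, S4; S3 still has S6, S1, S4.
No consumer loses all prey, so no secondary extinctions occur.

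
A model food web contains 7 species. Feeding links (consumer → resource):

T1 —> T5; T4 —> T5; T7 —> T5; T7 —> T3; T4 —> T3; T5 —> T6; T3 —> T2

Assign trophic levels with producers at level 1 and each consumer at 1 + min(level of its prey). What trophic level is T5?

Trophic level 2

T6 is a producer → level 1.
T5 eats T6 → level 2.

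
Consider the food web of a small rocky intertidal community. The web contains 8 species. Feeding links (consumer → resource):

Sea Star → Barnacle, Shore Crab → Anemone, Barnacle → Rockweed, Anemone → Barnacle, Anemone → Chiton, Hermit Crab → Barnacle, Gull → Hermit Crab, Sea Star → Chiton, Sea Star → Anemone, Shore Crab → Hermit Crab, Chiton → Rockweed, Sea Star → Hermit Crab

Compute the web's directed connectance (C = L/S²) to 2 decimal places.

C = 0.19

The web has S = 8 species and L = 12 feeding links.
C = L / S² = 12 / 64 = 0.1875 ≈ 0.19.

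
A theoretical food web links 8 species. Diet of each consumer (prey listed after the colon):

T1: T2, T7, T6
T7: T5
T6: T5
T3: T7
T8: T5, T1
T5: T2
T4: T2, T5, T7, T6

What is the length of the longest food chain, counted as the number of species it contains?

One longest chain: T2 → T5 → T7 → T1 → T8.
It has 5 species and 4 links.

5 species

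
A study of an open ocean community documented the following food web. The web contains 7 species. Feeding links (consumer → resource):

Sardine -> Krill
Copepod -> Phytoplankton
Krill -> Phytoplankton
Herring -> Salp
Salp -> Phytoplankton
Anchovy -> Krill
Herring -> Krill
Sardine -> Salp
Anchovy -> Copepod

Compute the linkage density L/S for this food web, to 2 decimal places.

There are L = 9 links among S = 7 species.
L/S = 9/7 = 1.2857 ≈ 1.29.

L/S = 1.29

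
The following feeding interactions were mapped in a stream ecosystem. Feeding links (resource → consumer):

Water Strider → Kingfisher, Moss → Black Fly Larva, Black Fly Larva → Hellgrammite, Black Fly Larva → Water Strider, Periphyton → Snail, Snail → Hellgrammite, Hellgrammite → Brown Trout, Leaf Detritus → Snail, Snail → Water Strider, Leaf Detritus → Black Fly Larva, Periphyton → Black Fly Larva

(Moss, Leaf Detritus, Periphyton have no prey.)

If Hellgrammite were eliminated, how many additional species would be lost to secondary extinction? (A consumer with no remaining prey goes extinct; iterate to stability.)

1

Remove Hellgrammite.
Round 1: Brown Trout (all prey gone) → extinct.
No further losses. Total secondary extinctions: 1.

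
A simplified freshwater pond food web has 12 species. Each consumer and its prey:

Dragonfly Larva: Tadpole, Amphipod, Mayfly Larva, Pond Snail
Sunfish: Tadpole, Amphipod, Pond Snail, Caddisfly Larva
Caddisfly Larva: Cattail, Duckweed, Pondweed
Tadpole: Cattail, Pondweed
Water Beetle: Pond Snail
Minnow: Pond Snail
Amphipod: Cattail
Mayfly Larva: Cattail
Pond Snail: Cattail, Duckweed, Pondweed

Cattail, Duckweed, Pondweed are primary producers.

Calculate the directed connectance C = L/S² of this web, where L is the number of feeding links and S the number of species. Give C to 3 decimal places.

C = 0.139

The web has S = 12 species and L = 20 feeding links.
C = L / S² = 20 / 144 = 0.1389 ≈ 0.139.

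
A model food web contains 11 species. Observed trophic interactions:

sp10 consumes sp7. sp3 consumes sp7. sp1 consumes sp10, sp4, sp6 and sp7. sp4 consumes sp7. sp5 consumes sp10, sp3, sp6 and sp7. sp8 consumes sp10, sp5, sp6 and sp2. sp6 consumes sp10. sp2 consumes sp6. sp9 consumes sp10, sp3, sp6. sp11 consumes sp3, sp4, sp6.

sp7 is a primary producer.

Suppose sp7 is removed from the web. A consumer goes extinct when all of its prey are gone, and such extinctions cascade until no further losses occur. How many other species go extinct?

Remove sp7.
Round 1: sp3 (all prey gone), sp10 (all prey gone), sp4 (all prey gone) → extinct.
Round 2: sp6 (all prey gone) → extinct.
Round 3: sp2 (all prey gone), sp5 (all prey gone), sp11 (all prey gone), sp1 (all prey gone), sp9 (all prey gone) → extinct.
Round 4: sp8 (all prey gone) → extinct.
No further losses. Total secondary extinctions: 10.

10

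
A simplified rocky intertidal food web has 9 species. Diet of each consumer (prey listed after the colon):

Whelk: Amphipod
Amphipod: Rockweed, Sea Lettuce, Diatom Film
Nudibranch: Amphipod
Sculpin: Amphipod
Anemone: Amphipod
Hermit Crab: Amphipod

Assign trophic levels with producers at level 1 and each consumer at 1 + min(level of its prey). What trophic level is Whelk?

Trophic level 3

Rockweed is a producer → level 1.
Amphipod eats Rockweed → level 2.
Whelk eats Amphipod → level 3.
No prey of Whelk is below level 2, so 3 is the minimum.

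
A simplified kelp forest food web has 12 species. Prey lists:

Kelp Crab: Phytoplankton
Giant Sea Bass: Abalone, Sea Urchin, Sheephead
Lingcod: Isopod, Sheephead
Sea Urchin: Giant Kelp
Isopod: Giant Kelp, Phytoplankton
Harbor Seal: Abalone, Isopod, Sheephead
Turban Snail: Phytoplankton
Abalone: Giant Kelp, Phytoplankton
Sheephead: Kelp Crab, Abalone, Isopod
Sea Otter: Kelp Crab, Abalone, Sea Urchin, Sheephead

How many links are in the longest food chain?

One longest chain: Phytoplankton → Kelp Crab → Sheephead → Lingcod.
It has 4 species and 3 links.

3 links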